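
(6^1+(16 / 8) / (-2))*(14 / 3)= 70 / 3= 23.33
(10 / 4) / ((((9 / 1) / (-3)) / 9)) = -7.50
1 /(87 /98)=98 /87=1.13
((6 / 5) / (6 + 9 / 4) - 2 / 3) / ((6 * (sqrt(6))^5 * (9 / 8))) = -43 * sqrt(6) / 120285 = -0.00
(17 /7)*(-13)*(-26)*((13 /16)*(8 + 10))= 336141 /28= 12005.04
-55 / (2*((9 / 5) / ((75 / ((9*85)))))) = -1375 / 918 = -1.50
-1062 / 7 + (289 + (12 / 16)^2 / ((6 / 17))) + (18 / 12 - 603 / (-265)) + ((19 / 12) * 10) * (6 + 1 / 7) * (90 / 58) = 505377913 / 1721440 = 293.58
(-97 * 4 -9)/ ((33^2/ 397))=-157609/ 1089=-144.73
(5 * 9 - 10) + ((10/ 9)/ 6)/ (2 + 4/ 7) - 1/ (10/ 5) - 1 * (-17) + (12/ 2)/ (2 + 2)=25793/ 486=53.07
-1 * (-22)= 22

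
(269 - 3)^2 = 70756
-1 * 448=-448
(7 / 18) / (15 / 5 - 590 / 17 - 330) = -119 / 110682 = -0.00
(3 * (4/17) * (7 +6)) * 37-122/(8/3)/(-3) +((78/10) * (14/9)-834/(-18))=421511/1020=413.25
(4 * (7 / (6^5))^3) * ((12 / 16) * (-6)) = -0.00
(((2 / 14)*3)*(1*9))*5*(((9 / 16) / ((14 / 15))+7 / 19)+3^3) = 16071075 / 29792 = 539.44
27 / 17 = 1.59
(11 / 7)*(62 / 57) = 682 / 399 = 1.71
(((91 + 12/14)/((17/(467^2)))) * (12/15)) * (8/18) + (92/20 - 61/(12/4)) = 448723076/1071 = 418975.79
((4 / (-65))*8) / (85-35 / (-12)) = -384 / 68575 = -0.01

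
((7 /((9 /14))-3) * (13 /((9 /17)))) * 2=31382 /81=387.43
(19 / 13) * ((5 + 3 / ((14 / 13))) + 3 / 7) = 2185 / 182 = 12.01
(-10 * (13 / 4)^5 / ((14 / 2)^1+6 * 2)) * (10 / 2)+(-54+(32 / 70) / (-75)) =-25745202773 / 25536000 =-1008.19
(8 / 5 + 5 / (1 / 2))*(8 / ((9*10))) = 232 / 225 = 1.03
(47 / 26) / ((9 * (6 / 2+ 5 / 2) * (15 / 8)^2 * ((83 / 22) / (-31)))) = -186496 / 2184975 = -0.09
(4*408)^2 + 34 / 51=7990274 / 3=2663424.67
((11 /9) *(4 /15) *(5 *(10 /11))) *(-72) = -320 /3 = -106.67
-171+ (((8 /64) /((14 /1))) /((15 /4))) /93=-6679259 /39060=-171.00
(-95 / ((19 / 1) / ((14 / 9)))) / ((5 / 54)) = -84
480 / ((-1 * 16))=-30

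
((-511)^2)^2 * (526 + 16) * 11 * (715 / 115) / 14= 4152250767293629 / 23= 180532642056244.74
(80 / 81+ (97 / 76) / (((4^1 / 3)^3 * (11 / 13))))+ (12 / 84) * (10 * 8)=395972809 / 30336768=13.05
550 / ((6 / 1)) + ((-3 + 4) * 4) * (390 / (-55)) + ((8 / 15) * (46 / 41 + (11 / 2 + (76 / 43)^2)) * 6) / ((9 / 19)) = 4846087423 / 37525455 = 129.14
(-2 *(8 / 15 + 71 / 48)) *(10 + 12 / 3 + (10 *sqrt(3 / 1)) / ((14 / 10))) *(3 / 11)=-3381 / 220 - 345 *sqrt(3) / 44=-28.95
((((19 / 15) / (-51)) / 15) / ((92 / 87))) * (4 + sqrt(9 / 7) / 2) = -551 / 87975 -551 * sqrt(7) / 1642200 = -0.01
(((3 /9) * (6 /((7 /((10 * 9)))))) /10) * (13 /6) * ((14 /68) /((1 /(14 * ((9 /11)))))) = 2457 /187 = 13.14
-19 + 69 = 50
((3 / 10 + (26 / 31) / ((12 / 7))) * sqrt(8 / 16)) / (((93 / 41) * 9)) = 15047 * sqrt(2) / 778410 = 0.03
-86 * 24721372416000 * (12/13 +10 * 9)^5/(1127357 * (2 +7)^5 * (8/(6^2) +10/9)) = -129397992632502102216704000/869357968479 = -148843166249332.89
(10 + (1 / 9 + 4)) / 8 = 127 / 72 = 1.76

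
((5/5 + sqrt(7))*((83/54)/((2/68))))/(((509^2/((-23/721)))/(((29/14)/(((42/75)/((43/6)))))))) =-1011722275*sqrt(7)/5931191076552 - 1011722275/5931191076552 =-0.00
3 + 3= 6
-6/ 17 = -0.35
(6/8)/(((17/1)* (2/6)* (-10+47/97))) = -873/62764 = -0.01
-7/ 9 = -0.78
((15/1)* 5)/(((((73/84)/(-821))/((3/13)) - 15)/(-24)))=372405600/3104329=119.96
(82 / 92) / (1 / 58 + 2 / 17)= 20213 / 3059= 6.61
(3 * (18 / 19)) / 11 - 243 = -50733 / 209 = -242.74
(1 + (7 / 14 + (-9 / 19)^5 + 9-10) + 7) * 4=74046774 / 2476099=29.90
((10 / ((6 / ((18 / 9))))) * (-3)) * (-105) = 1050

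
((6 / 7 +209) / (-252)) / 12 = -1469 / 21168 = -0.07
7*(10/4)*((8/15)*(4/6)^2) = 112/27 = 4.15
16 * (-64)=-1024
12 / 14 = 6 / 7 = 0.86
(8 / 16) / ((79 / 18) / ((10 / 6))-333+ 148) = -15 / 5471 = -0.00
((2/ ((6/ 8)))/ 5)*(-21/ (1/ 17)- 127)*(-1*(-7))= -27104/ 15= -1806.93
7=7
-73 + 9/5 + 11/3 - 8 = -1133/15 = -75.53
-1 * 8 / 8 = -1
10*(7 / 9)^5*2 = 336140 / 59049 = 5.69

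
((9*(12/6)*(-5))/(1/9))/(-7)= 810/7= 115.71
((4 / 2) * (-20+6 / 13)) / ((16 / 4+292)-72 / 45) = -635 / 4784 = -0.13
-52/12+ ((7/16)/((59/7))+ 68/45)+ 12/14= -568901/297360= -1.91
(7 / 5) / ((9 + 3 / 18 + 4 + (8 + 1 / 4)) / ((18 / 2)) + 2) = 756 / 2365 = 0.32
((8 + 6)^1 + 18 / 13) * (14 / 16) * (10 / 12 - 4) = -3325 / 78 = -42.63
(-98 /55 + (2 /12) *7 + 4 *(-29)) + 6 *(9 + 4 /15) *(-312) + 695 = -5533709 /330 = -16768.82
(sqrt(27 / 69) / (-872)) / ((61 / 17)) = -0.00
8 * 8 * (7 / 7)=64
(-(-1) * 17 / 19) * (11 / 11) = 17 / 19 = 0.89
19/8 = 2.38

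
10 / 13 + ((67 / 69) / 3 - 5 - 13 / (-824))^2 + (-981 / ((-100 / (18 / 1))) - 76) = 1163671997751949 / 9455368852800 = 123.07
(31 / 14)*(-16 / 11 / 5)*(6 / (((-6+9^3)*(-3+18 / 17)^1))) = 8432 / 3061905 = 0.00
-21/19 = -1.11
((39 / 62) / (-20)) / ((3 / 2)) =-0.02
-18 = -18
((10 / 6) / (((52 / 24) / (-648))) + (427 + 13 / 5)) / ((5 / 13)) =-179.04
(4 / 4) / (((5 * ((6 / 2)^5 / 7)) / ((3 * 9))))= 7 / 45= 0.16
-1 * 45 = -45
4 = 4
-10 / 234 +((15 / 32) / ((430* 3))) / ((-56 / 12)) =-192991 / 4507776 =-0.04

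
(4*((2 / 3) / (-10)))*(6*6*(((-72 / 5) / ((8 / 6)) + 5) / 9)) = 464 / 75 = 6.19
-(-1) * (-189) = -189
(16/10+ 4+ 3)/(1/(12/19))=516/95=5.43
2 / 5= 0.40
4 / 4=1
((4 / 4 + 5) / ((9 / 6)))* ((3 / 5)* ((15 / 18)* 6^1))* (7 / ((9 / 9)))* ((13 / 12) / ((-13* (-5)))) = 7 / 5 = 1.40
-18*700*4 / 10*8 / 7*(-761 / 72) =60880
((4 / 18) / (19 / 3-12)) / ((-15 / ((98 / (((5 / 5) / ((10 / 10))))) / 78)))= 98 / 29835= 0.00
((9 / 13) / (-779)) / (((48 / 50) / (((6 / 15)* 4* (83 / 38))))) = -0.00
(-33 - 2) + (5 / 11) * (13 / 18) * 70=-1190 / 99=-12.02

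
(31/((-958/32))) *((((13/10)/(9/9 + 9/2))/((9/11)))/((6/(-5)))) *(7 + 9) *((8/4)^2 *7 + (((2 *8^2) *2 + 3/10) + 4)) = 24786112/21555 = 1149.90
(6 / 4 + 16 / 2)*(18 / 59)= 171 / 59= 2.90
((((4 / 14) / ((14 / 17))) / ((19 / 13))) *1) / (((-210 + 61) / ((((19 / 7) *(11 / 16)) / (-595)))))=143 / 28619920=0.00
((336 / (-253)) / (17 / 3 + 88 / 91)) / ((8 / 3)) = -0.08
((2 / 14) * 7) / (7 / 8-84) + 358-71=190847 / 665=286.99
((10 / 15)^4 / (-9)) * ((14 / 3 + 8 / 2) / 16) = -26 / 2187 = -0.01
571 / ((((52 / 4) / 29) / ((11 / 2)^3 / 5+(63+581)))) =448599869 / 520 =862692.06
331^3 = 36264691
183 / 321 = 61 / 107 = 0.57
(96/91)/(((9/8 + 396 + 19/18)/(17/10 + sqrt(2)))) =6912*sqrt(2)/2608879 + 58752/13044395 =0.01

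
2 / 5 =0.40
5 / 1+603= 608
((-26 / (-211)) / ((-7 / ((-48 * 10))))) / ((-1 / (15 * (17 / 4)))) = -795600 / 1477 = -538.66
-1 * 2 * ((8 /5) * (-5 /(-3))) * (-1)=16 /3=5.33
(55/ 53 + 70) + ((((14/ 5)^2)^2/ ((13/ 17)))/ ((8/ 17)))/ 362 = 5573679242/ 77943125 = 71.51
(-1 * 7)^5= -16807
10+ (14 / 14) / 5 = 51 / 5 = 10.20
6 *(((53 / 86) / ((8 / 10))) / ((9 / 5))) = 1325 / 516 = 2.57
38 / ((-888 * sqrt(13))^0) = 38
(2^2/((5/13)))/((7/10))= 104/7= 14.86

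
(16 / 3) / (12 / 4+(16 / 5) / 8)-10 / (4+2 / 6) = -490 / 663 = -0.74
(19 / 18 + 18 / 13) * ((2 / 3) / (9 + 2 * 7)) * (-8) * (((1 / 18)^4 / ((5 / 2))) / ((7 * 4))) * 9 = -571 / 823930380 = -0.00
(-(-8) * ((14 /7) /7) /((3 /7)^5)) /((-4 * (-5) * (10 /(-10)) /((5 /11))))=-9604 /2673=-3.59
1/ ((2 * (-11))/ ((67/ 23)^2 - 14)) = 2917/ 11638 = 0.25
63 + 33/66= 127/2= 63.50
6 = 6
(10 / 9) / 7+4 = 262 / 63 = 4.16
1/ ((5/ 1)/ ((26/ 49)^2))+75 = 901051/ 12005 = 75.06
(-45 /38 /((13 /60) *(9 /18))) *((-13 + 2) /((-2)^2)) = 7425 /247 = 30.06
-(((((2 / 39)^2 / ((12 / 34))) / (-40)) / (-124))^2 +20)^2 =-6559467577085672072827750739521 / 16398668942710479326453760000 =-400.00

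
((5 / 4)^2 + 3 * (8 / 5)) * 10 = 509 / 8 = 63.62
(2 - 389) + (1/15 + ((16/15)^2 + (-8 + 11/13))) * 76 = -2454527/2925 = -839.15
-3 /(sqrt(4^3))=-3 /8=-0.38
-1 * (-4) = 4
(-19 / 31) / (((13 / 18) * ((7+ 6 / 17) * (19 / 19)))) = -5814 / 50375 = -0.12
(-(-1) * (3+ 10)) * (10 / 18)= 65 / 9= 7.22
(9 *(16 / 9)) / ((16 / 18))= 18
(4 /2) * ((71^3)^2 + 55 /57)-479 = 14603432339801 /57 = 256200567364.93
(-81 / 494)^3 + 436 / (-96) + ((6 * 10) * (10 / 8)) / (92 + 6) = -33500270585 / 8860703124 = -3.78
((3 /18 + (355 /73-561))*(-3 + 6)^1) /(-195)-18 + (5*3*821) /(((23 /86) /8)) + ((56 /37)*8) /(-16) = 1784966262785 /4845594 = 368368.93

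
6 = 6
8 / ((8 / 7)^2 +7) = 392 / 407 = 0.96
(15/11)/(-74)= -15/814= -0.02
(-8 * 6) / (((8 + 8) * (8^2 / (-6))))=0.28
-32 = -32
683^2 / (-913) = -466489 / 913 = -510.94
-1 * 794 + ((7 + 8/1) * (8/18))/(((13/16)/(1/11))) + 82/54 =-3056891/3861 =-791.74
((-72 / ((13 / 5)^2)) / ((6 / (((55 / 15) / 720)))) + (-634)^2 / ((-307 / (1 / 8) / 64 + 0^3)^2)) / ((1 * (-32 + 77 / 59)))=-9233903309899 / 1038447168876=-8.89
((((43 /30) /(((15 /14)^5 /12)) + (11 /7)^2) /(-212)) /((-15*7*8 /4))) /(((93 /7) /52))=35435558743 /27510751406250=0.00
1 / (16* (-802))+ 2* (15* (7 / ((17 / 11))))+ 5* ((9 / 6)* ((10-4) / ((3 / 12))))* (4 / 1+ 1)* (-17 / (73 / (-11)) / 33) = 3276393319 / 15924512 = 205.75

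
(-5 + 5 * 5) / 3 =20 / 3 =6.67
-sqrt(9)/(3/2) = -2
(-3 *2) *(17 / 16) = -51 / 8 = -6.38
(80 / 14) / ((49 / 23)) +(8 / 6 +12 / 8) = 11351 / 2058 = 5.52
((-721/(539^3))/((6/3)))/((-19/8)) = 412/425032223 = 0.00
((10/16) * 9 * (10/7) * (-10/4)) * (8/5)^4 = -4608/35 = -131.66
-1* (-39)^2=-1521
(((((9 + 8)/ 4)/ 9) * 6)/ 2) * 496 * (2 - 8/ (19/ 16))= -63240/ 19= -3328.42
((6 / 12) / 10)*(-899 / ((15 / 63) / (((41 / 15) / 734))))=-0.70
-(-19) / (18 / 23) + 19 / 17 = 7771 / 306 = 25.40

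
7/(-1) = -7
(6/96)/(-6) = -1/96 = -0.01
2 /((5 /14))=28 /5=5.60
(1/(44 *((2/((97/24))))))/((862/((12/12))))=97/1820544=0.00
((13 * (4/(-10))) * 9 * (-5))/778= 117/389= 0.30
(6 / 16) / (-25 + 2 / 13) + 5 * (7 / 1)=34.98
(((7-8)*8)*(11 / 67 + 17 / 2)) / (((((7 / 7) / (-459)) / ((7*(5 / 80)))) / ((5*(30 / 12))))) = 93257325 / 536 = 173987.55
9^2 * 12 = 972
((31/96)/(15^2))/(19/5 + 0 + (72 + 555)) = 31/13625280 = 0.00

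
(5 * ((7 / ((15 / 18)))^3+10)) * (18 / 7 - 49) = -979394 / 7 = -139913.43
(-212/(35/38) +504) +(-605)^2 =12820459/35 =366298.83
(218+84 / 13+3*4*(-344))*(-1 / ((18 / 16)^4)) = 207855616 / 85293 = 2436.96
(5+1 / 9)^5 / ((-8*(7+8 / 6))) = -52.32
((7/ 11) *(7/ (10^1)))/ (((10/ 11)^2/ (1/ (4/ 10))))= 539/ 400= 1.35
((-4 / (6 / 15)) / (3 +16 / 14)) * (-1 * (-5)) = -350 / 29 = -12.07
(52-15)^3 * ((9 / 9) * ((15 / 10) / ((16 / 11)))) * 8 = 1671549 / 4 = 417887.25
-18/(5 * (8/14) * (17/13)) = -819/170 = -4.82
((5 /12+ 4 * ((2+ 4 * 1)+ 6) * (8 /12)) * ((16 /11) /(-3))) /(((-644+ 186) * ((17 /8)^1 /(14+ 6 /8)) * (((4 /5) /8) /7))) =6426280 /385407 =16.67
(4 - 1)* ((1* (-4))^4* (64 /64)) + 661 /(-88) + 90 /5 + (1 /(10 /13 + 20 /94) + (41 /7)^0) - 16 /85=43775881 /56100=780.32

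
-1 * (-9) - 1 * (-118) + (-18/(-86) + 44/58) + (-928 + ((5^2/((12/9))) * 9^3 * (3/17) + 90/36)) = 136911645/84796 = 1614.60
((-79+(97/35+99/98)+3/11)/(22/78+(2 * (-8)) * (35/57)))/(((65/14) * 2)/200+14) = 21005764/37568223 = 0.56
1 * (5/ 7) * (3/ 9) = 5/ 21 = 0.24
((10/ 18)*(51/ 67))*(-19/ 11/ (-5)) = 323/ 2211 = 0.15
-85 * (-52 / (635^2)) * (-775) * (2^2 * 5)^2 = -54808000 / 16129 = -3398.10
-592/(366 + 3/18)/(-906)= 592/331747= 0.00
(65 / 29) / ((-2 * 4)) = -65 / 232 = -0.28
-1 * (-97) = 97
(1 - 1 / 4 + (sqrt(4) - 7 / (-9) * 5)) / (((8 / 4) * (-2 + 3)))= 239 / 72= 3.32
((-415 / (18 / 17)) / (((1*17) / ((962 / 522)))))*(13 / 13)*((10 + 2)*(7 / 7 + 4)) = -1996150 / 783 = -2549.36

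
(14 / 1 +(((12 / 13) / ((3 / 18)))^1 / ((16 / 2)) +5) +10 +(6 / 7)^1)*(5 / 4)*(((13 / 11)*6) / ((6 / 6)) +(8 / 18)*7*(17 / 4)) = 6988225 / 9009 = 775.69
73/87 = 0.84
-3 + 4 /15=-41 /15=-2.73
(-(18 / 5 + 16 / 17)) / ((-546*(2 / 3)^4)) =5211 / 123760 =0.04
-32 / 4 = -8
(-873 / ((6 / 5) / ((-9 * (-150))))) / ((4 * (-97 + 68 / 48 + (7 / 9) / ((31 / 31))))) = 8839125 / 3413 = 2589.84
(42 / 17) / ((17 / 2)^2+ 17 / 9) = 1512 / 45373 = 0.03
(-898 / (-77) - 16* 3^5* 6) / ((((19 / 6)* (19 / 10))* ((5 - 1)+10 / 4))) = -215442960 / 361361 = -596.20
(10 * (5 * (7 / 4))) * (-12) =-1050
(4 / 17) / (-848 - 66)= -2 / 7769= -0.00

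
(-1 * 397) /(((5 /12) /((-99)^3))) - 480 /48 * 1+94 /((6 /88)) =13867533838 /15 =924502255.87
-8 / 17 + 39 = 655 / 17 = 38.53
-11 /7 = -1.57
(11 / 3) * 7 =77 / 3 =25.67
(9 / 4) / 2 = 9 / 8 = 1.12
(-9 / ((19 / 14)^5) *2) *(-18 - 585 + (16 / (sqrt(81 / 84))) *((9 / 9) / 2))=5837541696 / 2476099 - 17210368 *sqrt(21) / 2476099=2325.70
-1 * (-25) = 25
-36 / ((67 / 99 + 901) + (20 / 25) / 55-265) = -89100 / 1575811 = -0.06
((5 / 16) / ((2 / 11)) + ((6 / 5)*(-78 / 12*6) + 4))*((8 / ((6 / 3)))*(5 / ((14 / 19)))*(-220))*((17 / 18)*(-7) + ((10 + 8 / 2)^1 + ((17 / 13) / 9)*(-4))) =173682135 / 104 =1670020.53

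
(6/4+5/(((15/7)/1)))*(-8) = -92/3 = -30.67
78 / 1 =78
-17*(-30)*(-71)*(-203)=7350630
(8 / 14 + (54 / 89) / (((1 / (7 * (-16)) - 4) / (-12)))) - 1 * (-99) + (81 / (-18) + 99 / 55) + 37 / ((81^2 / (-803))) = 1728092815051 / 18352888470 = 94.16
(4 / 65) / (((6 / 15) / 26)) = 4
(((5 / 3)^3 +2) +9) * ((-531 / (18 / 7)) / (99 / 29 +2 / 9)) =-2527147 / 2847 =-887.65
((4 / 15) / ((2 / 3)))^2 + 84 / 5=424 / 25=16.96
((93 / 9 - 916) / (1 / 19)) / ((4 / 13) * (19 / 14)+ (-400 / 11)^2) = -568420853 / 43693794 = -13.01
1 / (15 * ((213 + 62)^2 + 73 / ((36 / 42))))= 2 / 2271305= 0.00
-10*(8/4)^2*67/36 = -670/9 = -74.44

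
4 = 4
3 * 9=27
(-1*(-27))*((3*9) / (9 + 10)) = 729 / 19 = 38.37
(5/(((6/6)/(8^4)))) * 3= 61440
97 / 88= 1.10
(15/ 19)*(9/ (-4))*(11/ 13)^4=-1976535/ 2170636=-0.91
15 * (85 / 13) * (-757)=-965175 / 13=-74244.23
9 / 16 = 0.56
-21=-21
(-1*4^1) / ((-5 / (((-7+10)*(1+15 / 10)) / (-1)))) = -6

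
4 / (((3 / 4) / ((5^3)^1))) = 2000 / 3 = 666.67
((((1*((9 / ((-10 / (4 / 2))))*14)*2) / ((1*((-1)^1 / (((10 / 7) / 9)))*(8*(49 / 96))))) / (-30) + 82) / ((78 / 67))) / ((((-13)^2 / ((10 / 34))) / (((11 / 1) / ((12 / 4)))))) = 7397269 / 16470909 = 0.45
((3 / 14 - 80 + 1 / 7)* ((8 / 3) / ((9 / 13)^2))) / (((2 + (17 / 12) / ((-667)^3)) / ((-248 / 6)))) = 22187620918400704 / 2422830608919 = 9157.73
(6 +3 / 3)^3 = 343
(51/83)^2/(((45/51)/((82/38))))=604299/654455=0.92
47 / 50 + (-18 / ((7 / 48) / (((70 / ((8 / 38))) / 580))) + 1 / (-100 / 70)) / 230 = 73 / 116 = 0.63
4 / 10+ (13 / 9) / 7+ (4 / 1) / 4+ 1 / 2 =1327 / 630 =2.11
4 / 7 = 0.57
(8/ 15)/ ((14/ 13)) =52/ 105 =0.50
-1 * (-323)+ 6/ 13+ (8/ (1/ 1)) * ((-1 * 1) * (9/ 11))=45319/ 143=316.92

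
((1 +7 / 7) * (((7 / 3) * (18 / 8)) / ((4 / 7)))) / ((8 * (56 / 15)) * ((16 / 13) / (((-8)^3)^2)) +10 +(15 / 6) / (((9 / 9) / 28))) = 917280 / 3993607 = 0.23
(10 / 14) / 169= 5 / 1183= 0.00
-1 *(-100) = 100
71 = 71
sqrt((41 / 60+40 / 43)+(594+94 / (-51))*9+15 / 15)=sqrt(2564303748915) / 21930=73.02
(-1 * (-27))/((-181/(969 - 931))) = -1026/181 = -5.67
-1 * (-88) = 88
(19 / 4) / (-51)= -19 / 204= -0.09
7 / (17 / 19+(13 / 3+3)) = 57 / 67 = 0.85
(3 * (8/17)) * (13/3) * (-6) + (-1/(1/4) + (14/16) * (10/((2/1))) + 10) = -26.33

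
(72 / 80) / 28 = 9 / 280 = 0.03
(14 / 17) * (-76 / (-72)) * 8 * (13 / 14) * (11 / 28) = 2717 / 1071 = 2.54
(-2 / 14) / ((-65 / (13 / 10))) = 1 / 350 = 0.00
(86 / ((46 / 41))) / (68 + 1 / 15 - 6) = 26445 / 21413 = 1.23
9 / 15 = 3 / 5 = 0.60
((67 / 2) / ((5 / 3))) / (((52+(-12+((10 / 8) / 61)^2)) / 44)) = 263268192 / 11907325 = 22.11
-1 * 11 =-11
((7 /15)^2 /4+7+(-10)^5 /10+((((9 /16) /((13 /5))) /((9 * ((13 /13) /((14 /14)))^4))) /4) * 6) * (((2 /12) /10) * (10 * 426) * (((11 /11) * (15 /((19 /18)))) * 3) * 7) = -211728714.56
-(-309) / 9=103 / 3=34.33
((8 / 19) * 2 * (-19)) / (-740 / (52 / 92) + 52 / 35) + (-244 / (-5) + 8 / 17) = 155786207 / 3161065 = 49.28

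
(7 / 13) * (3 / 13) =21 / 169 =0.12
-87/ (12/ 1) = -29/ 4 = -7.25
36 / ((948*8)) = 3 / 632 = 0.00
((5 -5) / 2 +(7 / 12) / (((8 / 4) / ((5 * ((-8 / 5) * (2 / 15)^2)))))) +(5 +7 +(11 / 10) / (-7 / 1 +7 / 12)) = 55694 / 4725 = 11.79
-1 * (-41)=41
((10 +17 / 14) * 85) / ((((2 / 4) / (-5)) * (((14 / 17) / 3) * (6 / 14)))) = -81023.21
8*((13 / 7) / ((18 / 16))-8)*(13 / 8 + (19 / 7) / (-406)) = -7358800 / 89523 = -82.20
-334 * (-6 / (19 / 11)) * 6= 132264 / 19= 6961.26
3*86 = 258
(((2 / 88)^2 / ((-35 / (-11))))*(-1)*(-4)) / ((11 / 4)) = 1 / 4235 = 0.00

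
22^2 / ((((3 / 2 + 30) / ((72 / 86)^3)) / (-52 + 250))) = 993586176 / 556549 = 1785.26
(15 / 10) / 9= 1 / 6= 0.17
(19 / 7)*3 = 57 / 7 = 8.14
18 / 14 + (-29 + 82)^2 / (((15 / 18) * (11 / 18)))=2124099 / 385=5517.14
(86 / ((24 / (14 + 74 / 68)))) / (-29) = -1.86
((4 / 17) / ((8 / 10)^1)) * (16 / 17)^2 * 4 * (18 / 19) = 0.99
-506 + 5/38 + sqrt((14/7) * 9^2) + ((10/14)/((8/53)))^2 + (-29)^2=9 * sqrt(2) + 21302755/59584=370.25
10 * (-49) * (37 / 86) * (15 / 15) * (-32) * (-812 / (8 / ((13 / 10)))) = -38276056 / 43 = -890140.84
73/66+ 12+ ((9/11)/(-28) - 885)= -805657/924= -871.92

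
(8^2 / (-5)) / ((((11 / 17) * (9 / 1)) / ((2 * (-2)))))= 4352 / 495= 8.79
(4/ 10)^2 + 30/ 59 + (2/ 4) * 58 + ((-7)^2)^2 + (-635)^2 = 598342111/ 1475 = 405655.67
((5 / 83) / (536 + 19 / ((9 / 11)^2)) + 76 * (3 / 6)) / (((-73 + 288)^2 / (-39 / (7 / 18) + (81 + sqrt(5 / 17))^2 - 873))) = 4671610686 * sqrt(85) / 596338231925 + 19175894893219 / 4174367623475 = 4.67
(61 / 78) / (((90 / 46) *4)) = 1403 / 14040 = 0.10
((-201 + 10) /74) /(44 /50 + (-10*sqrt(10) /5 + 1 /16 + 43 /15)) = 523836600 /1358120483 + 275040000*sqrt(10) /1358120483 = 1.03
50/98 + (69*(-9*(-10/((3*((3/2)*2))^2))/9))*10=113375/1323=85.70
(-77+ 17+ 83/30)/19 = -1717/570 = -3.01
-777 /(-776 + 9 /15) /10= 777 /7754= 0.10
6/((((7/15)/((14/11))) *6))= 30/11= 2.73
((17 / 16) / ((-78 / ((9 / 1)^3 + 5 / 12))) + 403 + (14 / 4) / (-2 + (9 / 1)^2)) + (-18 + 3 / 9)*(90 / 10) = 276974513 / 1183104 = 234.11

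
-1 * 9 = -9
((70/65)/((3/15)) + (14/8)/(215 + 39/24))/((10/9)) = 546714/112645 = 4.85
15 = 15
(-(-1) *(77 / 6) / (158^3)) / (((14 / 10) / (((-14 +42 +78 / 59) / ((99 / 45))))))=21625 / 698143224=0.00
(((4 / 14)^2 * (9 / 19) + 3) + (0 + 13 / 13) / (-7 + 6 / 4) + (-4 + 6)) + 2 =70221 / 10241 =6.86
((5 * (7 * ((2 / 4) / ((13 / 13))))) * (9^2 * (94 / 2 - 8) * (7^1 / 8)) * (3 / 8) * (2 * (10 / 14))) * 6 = 155482.03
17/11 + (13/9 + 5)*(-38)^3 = -35008183/99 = -353618.01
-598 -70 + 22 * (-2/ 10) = -3362/ 5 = -672.40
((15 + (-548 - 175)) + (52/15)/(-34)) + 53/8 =-1431013/2040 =-701.48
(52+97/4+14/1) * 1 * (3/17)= 15.93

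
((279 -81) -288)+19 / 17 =-88.88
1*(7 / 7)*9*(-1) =-9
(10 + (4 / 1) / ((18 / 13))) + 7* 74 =4778 / 9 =530.89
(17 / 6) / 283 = 17 / 1698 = 0.01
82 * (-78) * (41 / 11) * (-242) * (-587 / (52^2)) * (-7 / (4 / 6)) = 683815671 / 52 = 13150301.37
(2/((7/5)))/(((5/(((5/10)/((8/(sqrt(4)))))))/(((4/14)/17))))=1/1666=0.00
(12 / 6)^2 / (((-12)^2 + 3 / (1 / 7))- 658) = -4 / 493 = -0.01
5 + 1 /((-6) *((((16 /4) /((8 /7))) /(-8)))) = 113 /21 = 5.38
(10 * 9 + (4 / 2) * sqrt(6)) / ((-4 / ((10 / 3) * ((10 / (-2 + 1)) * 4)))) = 200 * sqrt(6) / 3 + 3000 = 3163.30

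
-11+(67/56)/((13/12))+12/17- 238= -764805/3094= -247.19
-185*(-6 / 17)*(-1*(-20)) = 22200 / 17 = 1305.88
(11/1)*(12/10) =13.20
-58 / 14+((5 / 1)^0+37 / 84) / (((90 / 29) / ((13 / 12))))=-330223 / 90720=-3.64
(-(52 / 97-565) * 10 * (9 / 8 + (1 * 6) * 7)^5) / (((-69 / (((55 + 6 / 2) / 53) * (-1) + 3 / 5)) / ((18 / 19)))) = 4572651565428834375 / 800186368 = 5714483210.78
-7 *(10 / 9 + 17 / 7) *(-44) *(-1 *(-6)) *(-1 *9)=-58872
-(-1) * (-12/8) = -3/2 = -1.50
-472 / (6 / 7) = -1652 / 3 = -550.67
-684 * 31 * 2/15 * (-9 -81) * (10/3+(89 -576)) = -123068016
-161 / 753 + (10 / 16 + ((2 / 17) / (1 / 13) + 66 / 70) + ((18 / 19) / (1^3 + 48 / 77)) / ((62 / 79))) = 191430342707 / 52778523000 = 3.63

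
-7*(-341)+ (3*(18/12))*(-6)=2360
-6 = -6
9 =9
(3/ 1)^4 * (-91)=-7371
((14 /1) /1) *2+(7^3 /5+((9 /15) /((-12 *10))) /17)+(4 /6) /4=96.77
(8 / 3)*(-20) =-160 / 3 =-53.33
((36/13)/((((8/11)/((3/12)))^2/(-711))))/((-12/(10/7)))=1290465/46592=27.70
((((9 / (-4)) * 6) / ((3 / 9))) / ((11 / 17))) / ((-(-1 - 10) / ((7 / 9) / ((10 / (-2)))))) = 1071 / 1210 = 0.89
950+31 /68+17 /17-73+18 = 60959 /68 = 896.46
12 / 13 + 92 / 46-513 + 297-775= -12845 / 13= -988.08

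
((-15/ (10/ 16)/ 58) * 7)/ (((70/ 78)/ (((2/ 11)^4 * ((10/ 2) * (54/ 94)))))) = -202176/ 19955683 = -0.01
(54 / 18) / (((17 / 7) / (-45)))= -945 / 17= -55.59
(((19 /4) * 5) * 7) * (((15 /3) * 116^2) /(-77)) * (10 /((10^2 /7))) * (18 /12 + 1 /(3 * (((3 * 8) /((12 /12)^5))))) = -60959885 /396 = -153939.10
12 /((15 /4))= 16 /5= 3.20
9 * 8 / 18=4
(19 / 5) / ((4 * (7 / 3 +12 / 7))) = 399 / 1700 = 0.23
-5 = -5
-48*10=-480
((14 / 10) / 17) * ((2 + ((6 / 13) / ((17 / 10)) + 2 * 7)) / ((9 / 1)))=25172 / 169065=0.15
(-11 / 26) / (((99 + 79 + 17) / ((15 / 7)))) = -11 / 2366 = -0.00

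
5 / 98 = 0.05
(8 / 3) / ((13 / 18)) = 3.69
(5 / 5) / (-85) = -1 / 85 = -0.01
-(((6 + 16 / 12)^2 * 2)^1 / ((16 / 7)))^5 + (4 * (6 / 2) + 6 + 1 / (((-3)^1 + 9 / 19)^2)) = -3487442087685743 / 15116544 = -230703663.99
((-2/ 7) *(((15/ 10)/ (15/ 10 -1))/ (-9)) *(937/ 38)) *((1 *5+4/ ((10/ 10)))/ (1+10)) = 2811/ 1463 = 1.92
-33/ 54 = -11/ 18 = -0.61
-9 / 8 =-1.12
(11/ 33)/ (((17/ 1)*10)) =1/ 510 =0.00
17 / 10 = 1.70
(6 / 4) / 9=1 / 6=0.17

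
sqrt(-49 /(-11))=7*sqrt(11) /11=2.11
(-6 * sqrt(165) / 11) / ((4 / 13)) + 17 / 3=-17.10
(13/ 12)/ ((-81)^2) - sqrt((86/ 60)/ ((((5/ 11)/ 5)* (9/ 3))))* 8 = 13/ 78732 - 4* sqrt(4730)/ 15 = -18.34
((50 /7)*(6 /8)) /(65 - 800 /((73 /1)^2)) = 26645 /322546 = 0.08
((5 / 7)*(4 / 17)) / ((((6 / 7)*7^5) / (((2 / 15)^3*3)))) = 16 / 192860325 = 0.00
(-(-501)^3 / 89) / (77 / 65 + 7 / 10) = 3269539026 / 4361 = 749722.32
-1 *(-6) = 6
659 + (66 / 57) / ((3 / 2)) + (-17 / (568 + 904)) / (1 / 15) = 55342969 / 83904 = 659.60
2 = 2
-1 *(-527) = 527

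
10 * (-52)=-520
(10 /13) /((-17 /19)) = -190 /221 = -0.86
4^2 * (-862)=-13792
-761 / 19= -40.05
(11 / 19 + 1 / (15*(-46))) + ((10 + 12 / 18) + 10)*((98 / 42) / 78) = 1834097 / 1533870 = 1.20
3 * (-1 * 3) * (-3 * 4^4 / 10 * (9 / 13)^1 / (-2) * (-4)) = 62208 / 65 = 957.05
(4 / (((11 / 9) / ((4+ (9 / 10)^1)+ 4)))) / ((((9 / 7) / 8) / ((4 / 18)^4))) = 159488 / 360855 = 0.44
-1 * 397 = -397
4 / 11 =0.36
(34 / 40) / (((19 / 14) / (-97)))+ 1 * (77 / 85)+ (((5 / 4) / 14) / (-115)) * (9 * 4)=-3113664 / 52003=-59.87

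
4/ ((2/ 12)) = 24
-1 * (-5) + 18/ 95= 493/ 95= 5.19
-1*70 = -70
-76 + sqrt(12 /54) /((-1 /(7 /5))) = -76-7 * sqrt(2) /15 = -76.66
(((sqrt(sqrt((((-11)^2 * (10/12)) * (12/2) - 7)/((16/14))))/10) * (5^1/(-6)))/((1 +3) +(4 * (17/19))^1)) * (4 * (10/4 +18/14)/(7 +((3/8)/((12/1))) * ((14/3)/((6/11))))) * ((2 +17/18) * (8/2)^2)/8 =-53371 * sqrt(2) * 2093^(1/4)/791154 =-0.65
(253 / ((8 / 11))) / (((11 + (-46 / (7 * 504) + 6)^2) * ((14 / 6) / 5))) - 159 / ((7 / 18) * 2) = -192350173797 / 1020343639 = -188.52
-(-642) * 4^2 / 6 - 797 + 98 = 1013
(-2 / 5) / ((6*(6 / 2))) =-1 / 45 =-0.02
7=7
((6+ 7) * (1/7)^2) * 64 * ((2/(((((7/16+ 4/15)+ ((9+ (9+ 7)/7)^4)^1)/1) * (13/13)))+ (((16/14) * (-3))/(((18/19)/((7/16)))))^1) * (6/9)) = -73884199671776/4122655517169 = -17.92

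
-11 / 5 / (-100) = 11 / 500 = 0.02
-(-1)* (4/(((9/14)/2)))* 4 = 49.78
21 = 21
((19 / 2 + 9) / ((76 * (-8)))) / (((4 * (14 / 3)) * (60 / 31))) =-1147 / 1361920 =-0.00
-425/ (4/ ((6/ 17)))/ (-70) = 15/ 28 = 0.54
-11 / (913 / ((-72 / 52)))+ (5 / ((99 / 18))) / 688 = 73507 / 4082936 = 0.02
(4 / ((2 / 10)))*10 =200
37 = 37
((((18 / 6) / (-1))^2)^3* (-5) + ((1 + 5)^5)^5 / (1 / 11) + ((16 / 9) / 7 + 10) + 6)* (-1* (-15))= 98510948023706414124785 / 21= 4690997524938400672608.81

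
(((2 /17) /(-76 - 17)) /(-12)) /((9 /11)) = 11 /85374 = 0.00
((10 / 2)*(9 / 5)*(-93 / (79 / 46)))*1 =-38502 / 79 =-487.37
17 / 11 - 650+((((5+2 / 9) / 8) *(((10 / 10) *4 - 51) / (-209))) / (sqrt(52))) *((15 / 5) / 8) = -7133 / 11+2209 *sqrt(13) / 1043328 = -648.45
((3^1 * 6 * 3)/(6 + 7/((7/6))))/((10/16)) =36/5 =7.20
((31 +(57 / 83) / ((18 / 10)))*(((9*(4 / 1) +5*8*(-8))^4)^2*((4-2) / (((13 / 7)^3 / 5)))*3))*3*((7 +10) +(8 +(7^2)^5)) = 961204821509901433912649023149834240 / 182351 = 5271179327285846712727920000000.00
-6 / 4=-3 / 2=-1.50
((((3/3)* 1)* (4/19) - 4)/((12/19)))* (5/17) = -30/17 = -1.76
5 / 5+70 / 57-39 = -2096 / 57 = -36.77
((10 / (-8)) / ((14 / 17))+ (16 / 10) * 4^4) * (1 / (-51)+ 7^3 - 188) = 112891844 / 1785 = 63244.73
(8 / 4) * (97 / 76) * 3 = 291 / 38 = 7.66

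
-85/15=-17/3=-5.67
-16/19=-0.84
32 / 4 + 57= 65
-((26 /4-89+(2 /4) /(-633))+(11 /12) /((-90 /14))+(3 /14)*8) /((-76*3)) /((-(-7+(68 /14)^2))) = 451832003 /21120374160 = 0.02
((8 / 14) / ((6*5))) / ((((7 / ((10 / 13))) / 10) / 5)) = 200 / 1911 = 0.10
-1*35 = -35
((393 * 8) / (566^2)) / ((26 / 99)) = 38907 / 1041157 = 0.04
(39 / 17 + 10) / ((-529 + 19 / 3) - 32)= -627 / 28288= -0.02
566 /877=0.65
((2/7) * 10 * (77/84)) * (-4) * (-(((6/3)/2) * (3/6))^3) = 55/42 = 1.31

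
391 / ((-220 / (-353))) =138023 / 220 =627.38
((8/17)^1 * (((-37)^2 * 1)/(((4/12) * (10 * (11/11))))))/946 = 8214/40205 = 0.20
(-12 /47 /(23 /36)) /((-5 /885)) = 76464 /1081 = 70.73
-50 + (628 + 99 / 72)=4635 / 8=579.38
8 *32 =256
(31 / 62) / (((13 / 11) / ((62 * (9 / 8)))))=3069 / 104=29.51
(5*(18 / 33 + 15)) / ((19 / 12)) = 540 / 11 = 49.09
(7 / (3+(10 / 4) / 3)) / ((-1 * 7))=-0.26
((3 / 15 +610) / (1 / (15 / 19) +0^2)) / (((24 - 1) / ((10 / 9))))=10170 / 437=23.27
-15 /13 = -1.15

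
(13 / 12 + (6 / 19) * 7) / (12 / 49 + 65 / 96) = 294392 / 82403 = 3.57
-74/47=-1.57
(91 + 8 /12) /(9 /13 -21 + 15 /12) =-4.81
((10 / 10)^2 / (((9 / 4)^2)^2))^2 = 65536 / 43046721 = 0.00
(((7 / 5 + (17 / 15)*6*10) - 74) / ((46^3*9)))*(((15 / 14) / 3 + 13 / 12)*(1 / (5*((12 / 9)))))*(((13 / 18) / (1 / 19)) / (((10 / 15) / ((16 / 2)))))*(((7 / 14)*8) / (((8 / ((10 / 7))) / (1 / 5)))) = -29887 / 1119787200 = -0.00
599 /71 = 8.44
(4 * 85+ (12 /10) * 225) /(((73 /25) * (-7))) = -15250 /511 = -29.84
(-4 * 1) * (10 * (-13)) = 520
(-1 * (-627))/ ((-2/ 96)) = -30096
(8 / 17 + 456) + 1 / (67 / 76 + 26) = 15854972 / 34731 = 456.51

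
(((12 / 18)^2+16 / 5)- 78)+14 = -2716 / 45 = -60.36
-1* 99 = -99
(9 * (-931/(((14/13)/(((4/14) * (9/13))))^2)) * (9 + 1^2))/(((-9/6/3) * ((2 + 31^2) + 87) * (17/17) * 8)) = 4617/6860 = 0.67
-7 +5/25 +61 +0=271/5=54.20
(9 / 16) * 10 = 45 / 8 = 5.62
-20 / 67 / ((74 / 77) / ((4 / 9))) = -3080 / 22311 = -0.14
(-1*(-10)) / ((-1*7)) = -10 / 7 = -1.43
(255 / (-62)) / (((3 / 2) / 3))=-255 / 31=-8.23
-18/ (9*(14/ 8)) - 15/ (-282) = -717/ 658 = -1.09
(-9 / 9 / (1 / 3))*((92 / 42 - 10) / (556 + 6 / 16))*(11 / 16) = 902 / 31157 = 0.03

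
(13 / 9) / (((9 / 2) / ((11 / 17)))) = 286 / 1377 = 0.21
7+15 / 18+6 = 83 / 6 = 13.83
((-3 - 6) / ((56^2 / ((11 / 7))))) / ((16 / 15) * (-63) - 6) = 165 / 2678144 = 0.00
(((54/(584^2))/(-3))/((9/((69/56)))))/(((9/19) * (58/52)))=-5681/415406208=-0.00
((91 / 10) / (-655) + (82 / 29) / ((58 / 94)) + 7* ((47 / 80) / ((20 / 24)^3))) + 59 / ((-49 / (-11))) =84079903216 / 3373986875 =24.92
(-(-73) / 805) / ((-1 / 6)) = -438 / 805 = -0.54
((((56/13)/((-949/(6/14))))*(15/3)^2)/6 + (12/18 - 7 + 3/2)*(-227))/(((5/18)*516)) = 81213871/10609820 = 7.65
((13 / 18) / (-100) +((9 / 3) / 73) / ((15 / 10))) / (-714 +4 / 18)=-241 / 8526400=-0.00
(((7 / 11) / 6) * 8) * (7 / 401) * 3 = 0.04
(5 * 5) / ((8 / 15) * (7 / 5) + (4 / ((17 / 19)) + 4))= 31875 / 11752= 2.71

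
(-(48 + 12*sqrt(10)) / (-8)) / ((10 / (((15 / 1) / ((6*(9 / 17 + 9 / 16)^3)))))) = 2515456*sqrt(10) / 8732691 + 10061824 / 8732691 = 2.06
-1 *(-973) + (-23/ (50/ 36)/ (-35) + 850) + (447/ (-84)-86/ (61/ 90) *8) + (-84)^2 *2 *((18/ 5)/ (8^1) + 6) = 19604737791/ 213500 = 91825.47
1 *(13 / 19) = 13 / 19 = 0.68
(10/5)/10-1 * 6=-29/5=-5.80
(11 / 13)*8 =88 / 13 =6.77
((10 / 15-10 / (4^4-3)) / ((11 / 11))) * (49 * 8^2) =1492736 / 759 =1966.71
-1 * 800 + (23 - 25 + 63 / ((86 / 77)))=-64121 / 86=-745.59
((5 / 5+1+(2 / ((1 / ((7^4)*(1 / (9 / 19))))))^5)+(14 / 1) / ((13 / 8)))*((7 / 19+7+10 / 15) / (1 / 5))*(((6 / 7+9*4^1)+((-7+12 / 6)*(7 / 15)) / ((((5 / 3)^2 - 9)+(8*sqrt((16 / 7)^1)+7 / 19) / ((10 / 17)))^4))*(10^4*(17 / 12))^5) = 9250676790508549975006715544344272065925655556278158980311519357055720090886718750000000000000 / 102255553862207102697033582816469773539207517184203 - 2257661154231295409042298631063142267423976797774324114082500000000000000000000000*sqrt(7) / 117183165804551505303076601903099969332576431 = 90466201871768141873017830000000000000000000.00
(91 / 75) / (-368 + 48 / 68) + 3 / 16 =49291 / 267600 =0.18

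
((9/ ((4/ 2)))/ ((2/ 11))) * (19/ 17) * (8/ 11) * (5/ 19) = 90/ 17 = 5.29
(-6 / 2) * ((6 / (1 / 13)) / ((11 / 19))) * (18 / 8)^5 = -131265927 / 5632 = -23307.16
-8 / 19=-0.42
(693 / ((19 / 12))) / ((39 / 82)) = 227304 / 247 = 920.26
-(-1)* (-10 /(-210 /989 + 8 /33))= -163185 /491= -332.35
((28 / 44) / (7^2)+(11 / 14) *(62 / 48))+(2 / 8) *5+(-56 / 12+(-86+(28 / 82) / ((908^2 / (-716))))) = -230062040503 / 2602832848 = -88.39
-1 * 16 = -16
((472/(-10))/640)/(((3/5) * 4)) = -59/1920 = -0.03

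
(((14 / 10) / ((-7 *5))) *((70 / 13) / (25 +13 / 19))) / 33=-133 / 523380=-0.00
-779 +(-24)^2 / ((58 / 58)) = -203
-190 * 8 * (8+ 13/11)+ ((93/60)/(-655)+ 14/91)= -26144172233/1873300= -13956.21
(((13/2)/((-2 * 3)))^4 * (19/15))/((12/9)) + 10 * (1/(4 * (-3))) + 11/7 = 5941333/2903040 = 2.05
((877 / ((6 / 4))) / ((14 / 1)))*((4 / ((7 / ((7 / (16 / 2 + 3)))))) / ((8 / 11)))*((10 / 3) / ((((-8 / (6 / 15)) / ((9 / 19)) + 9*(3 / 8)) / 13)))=-456040 / 19579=-23.29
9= 9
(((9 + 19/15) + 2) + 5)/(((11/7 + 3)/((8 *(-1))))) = -1813/60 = -30.22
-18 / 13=-1.38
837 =837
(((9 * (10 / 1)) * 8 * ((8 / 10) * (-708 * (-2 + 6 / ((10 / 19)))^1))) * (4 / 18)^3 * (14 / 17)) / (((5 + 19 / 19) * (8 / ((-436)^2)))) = -944628084736 / 6885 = -137200883.77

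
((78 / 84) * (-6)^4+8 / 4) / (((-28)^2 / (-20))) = -21095 / 686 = -30.75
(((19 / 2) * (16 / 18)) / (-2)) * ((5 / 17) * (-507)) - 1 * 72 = 28438 / 51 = 557.61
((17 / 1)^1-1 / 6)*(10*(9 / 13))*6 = 9090 / 13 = 699.23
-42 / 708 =-7 / 118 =-0.06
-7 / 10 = -0.70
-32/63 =-0.51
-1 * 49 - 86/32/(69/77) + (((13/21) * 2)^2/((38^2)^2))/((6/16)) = -3299269777943/63448603344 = -52.00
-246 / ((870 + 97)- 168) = -0.31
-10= -10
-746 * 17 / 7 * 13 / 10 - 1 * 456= -98393 / 35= -2811.23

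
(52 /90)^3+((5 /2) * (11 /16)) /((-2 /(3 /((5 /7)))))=-19925011 /5832000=-3.42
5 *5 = 25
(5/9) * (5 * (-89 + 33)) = -1400/9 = -155.56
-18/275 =-0.07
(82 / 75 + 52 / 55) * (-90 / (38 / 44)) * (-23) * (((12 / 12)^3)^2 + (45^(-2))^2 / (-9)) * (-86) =-491139453702016 / 1168678125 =-420252.11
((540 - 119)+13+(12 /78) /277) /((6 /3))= 781418 /3601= 217.00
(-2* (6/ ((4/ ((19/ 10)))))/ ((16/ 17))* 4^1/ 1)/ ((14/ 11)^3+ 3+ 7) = -1289739/ 642160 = -2.01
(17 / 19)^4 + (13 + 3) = 2168657 / 130321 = 16.64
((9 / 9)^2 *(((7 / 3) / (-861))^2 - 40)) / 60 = -5446439 / 8169660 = -0.67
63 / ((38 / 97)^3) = 57498399 / 54872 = 1047.86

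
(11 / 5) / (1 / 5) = 11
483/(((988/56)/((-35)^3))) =-289920750/247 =-1173768.22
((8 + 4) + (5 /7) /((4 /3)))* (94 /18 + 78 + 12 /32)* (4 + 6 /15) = 2582151 /560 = 4610.98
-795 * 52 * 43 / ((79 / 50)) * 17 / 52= -29057250 / 79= -367813.29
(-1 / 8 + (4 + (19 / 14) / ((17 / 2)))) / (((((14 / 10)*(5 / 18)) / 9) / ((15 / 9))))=518535 / 3332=155.62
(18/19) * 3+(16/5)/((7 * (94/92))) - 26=-709816/31255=-22.71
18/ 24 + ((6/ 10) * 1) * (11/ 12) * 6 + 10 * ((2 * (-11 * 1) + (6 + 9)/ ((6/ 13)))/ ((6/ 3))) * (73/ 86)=10452/ 215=48.61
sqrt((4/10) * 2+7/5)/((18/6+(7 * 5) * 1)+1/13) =13 * sqrt(55)/2475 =0.04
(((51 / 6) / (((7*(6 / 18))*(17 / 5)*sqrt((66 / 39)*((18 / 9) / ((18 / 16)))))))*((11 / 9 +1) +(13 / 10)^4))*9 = 4113441*sqrt(286) / 2464000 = 28.23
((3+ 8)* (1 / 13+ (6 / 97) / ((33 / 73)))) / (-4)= -2965 / 5044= -0.59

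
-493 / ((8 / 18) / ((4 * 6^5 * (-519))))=17906596128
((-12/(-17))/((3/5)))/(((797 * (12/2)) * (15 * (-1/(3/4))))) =-1/81294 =-0.00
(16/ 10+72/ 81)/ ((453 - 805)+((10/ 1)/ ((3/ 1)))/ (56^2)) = -175616/ 24837045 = -0.01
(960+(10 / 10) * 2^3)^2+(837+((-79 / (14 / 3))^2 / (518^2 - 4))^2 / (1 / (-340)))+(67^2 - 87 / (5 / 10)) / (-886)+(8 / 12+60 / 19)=363883448788724734031957 / 387993374968442880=937859.95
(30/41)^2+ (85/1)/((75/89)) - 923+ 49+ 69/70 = -272386831/353010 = -771.61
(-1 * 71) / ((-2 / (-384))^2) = -2617344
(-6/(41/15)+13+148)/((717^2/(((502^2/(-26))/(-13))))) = 820399022/3562122681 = 0.23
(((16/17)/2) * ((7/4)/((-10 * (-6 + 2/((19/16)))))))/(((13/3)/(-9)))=-3591/90610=-0.04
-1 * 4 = -4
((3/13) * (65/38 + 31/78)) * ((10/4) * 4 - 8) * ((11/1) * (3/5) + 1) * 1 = 6248/845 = 7.39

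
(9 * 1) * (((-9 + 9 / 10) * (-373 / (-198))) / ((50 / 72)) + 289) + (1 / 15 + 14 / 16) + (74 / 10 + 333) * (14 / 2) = 157970467 / 33000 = 4786.98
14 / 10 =7 / 5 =1.40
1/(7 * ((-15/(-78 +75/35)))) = 177/245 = 0.72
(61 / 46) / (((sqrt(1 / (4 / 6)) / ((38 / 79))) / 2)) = 2318* sqrt(6) / 5451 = 1.04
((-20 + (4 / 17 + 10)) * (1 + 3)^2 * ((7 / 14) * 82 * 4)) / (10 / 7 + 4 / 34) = -381136 / 23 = -16571.13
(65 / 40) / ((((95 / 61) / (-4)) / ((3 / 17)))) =-2379 / 3230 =-0.74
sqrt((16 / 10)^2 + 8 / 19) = 2*sqrt(6726) / 95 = 1.73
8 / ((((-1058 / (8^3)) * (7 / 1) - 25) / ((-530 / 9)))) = 1085440 / 90927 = 11.94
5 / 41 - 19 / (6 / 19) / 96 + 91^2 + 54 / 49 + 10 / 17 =162928213103 / 19672128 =8282.19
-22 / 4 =-11 / 2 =-5.50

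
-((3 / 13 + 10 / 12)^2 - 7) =35699 / 6084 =5.87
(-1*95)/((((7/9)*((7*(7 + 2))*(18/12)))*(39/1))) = -190/5733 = -0.03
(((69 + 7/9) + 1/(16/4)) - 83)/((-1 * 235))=467/8460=0.06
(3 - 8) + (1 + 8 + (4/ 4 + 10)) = 15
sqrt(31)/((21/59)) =59* sqrt(31)/21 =15.64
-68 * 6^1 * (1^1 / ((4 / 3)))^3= -1377 / 8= -172.12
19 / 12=1.58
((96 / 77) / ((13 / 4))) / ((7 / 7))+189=189573 / 1001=189.38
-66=-66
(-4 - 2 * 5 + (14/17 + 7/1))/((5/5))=-105/17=-6.18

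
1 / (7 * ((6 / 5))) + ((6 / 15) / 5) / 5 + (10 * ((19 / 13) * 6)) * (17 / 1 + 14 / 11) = 1203086387 / 750750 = 1602.51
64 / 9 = 7.11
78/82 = 39/41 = 0.95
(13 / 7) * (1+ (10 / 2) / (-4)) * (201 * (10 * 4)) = -26130 / 7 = -3732.86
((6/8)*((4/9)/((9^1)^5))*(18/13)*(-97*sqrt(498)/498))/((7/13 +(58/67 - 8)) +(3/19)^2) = 2346139*sqrt(498)/10126123935102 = 0.00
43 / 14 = 3.07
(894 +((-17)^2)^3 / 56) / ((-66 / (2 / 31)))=-24187633 / 57288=-422.21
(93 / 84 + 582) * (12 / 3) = 16327 / 7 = 2332.43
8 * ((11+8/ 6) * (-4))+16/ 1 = -1136/ 3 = -378.67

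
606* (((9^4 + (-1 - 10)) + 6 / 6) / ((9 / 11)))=14556322 / 3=4852107.33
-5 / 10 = -0.50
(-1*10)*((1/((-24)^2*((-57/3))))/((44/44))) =5/5472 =0.00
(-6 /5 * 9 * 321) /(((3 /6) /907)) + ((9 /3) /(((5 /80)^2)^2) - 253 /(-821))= -25008345091 /4105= -6092166.89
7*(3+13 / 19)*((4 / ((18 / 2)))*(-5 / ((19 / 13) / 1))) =-127400 / 3249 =-39.21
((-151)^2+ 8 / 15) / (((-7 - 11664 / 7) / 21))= -286.16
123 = 123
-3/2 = -1.50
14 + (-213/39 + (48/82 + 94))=54965/533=103.12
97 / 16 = 6.06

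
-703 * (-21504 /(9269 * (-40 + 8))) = -472416 /9269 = -50.97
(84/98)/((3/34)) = 68/7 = 9.71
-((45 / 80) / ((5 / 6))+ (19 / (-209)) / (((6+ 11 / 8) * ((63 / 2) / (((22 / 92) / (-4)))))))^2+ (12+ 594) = 7081197844432031 / 11693937729600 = 605.54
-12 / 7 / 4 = -3 / 7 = -0.43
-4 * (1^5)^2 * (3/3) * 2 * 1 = -8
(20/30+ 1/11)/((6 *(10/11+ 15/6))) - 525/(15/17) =-594.96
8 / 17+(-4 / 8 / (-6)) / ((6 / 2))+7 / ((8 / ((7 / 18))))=2053 / 2448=0.84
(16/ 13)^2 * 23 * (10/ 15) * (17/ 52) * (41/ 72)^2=1314542/ 533871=2.46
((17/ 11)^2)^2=5.70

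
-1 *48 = -48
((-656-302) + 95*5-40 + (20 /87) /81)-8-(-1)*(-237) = -768.00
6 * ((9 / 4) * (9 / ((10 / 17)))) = 4131 / 20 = 206.55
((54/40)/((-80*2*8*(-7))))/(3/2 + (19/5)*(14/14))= 27/949760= 0.00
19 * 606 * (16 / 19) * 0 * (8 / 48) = 0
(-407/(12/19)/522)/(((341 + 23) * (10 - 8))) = -7733/4560192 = -0.00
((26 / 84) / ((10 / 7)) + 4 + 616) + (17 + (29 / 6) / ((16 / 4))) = 25537 / 40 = 638.42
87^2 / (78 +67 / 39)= 295191 / 3109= 94.95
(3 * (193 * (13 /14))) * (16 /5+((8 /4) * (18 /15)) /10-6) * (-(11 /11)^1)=240864 /175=1376.37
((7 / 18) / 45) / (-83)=-7 / 67230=-0.00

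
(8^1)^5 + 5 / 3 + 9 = 98336 / 3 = 32778.67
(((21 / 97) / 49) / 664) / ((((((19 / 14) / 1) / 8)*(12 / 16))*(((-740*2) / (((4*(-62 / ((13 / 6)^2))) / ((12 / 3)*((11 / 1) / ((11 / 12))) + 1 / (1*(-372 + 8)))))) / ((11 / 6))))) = 458304 / 6427413964595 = 0.00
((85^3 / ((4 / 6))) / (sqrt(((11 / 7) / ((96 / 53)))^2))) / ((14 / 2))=151687.82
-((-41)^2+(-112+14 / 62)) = -48646 / 31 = -1569.23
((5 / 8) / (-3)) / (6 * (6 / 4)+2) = -5 / 264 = -0.02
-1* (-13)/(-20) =-13/20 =-0.65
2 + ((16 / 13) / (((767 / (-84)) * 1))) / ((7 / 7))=18598 / 9971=1.87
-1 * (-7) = 7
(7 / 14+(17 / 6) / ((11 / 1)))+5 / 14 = 515 / 462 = 1.11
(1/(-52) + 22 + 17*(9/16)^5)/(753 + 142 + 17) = 104226807/4143972352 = 0.03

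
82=82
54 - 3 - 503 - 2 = -454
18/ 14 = 9/ 7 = 1.29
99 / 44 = 9 / 4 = 2.25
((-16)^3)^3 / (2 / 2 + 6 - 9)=34359738368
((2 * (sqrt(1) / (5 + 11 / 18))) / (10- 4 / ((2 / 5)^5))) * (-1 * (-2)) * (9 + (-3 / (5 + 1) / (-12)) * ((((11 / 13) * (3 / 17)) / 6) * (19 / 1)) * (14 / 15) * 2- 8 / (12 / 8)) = -2357168 / 339837225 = -0.01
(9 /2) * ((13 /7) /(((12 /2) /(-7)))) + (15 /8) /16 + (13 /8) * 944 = 1524.37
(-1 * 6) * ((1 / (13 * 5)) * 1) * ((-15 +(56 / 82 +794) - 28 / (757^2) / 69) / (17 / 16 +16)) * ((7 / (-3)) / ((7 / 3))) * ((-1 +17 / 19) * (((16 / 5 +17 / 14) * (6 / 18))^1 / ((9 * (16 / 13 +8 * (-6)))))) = 130190697902737 / 83879118706116825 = 0.00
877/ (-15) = -877/ 15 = -58.47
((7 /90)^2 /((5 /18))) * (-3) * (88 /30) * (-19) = 20482 /5625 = 3.64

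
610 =610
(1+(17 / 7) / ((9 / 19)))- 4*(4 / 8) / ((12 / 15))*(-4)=1016 / 63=16.13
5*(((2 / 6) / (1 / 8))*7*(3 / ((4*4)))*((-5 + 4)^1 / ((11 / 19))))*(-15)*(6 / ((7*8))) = 4275 / 88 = 48.58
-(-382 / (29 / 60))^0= -1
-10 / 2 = -5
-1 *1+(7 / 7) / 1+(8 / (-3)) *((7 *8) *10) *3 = -4480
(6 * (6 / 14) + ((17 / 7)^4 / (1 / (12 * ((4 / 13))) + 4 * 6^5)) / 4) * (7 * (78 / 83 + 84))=12998529322020 / 8500871869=1529.08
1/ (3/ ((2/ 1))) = 2/ 3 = 0.67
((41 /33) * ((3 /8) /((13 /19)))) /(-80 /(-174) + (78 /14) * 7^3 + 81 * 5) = 67773 /230552608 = 0.00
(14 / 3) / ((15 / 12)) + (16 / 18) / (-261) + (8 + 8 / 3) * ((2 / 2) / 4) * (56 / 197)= 10384096 / 2313765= 4.49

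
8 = 8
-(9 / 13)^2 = -81 / 169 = -0.48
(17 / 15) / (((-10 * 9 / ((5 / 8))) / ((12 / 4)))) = -17 / 720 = -0.02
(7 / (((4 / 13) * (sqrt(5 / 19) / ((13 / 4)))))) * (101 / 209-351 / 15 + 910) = 548321683 * sqrt(95) / 41800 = 127855.95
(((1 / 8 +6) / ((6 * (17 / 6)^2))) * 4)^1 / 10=147 / 2890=0.05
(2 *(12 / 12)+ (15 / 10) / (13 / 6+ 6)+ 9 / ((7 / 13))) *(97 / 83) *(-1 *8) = -176.68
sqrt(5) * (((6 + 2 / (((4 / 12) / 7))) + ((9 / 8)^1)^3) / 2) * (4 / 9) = 8435 * sqrt(5) / 768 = 24.56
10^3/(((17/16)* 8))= 2000/17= 117.65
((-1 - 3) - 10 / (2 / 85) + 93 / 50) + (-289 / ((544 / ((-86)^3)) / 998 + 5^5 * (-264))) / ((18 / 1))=-6291331916981860817 / 14728969901265300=-427.14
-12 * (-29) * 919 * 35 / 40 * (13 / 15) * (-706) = -856110073 / 5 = -171222014.60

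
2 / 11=0.18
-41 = -41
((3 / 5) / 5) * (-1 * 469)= -1407 / 25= -56.28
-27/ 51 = -9/ 17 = -0.53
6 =6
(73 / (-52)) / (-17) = 73 / 884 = 0.08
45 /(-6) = -15 /2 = -7.50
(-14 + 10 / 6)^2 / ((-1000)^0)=1369 / 9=152.11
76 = 76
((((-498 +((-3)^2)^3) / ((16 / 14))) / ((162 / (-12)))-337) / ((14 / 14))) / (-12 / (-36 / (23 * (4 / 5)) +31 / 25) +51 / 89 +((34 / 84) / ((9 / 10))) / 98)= -119523553653 / 5883330622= -20.32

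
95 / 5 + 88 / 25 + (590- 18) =14863 / 25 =594.52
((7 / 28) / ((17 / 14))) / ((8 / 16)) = 7 / 17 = 0.41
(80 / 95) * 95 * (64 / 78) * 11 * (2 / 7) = 56320 / 273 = 206.30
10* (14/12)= 35/3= 11.67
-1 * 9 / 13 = -9 / 13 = -0.69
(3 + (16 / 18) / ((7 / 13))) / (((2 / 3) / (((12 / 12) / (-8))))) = -0.87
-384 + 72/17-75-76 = -9023/17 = -530.76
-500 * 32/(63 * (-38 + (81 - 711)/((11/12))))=88000/251307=0.35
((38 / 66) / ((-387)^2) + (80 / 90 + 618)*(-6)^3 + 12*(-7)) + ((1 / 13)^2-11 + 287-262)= -111716249168162 / 835261713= -133749.99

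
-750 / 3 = -250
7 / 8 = 0.88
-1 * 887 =-887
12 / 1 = 12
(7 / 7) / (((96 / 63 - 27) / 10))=-42 / 107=-0.39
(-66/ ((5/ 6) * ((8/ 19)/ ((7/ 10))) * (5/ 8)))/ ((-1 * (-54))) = -1463/ 375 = -3.90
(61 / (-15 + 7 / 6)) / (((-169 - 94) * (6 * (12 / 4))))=0.00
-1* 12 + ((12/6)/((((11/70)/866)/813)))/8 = 12320883/11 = 1120080.27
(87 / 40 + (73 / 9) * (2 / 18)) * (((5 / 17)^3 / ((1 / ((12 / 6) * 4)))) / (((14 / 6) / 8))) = 1993400 / 928557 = 2.15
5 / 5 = 1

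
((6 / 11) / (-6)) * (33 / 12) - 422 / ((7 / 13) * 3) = -21965 / 84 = -261.49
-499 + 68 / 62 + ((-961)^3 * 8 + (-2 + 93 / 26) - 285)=-5722624364837 / 806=-7100030229.33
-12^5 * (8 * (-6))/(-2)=-5971968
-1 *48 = -48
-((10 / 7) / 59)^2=-100 / 170569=-0.00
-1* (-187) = 187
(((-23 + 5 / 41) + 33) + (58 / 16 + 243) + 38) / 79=96677 / 25912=3.73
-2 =-2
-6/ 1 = -6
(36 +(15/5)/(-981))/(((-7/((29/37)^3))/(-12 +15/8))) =7751238813/309185912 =25.07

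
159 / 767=0.21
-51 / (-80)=0.64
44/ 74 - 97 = -3567/ 37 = -96.41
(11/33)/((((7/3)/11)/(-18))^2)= 117612/49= 2400.24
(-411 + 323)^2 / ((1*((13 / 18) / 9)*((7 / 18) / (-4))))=-90326016 / 91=-992593.58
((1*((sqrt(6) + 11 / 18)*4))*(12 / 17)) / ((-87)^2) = 88 / 386019 + 16*sqrt(6) / 42891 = 0.00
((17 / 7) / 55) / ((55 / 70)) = 34 / 605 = 0.06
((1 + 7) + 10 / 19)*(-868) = -7400.84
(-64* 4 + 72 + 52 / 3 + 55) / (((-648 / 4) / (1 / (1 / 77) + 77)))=25795 / 243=106.15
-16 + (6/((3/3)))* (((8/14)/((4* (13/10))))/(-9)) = -4388/273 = -16.07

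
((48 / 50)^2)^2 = 331776 / 390625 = 0.85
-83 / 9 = -9.22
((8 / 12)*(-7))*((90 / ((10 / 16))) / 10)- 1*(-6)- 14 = -376 / 5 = -75.20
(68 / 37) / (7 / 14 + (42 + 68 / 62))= 0.04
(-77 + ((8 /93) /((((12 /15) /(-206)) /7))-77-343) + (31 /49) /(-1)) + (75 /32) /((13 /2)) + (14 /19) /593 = -652.32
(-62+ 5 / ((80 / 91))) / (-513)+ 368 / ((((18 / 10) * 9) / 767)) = 429031823 / 24624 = 17423.32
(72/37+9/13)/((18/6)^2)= 141/481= 0.29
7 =7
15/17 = 0.88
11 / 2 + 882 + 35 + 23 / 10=4624 / 5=924.80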